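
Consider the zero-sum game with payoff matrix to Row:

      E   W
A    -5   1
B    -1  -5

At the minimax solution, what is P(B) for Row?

Row minima: A → -5, B → -5; maximin = -5.
Column maxima: E → -1, W → 1; minimax = -1.
-5 ≠ -1, so there is no saddle point; optimal play is mixed.
Let Row play A with probability p. Expected payoff against E: (-5)p + (-1)(1−p) = −4p − 1; against W: 1p + (-5)(1−p) = 6p − 5.
Setting these equal: −4p − 1 = 6p − 5 ⇒ −10p = -4 ⇒ p = 2/5, and the value is (-4)·(2/5) − 1 = -13/5.
For Column: with q = P(E), equating A's and B's payoffs gives −6q + 1 = 4q − 5 ⇒ q = 3/5.

3/5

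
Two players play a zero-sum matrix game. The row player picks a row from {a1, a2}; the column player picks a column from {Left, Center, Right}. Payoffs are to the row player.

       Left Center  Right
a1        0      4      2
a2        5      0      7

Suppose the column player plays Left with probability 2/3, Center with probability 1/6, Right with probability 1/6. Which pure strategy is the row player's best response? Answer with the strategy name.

a2

Expected payoff of a1: (2/3)·0 + (1/6)·4 + (1/6)·2 = 1.
Expected payoff of a2: (2/3)·5 + (1/6)·0 + (1/6)·7 = 9/2.
The largest is 9/2, so the row player's best response is a2.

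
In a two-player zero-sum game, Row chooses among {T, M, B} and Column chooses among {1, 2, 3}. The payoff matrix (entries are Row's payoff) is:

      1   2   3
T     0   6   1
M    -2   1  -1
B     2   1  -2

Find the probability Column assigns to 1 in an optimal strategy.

Row minima: T → 0, M → -2, B → -2; maximin = 0.
Column maxima: 1 → 2, 2 → 6, 3 → 1; minimax = 1.
0 ≠ 1, so there is no saddle point; optimal play is mixed.
M is strictly dominated by T, so Row never plays it.
2 is strictly dominated by 3 (it gives Row strictly more in every row), so Column never plays it.
On the remaining 2×2 (T, B vs 1, 3):
Let Row play T with probability p. Expected payoff against 1: 0p + 2(1−p) = −2p + 2; against 3: 1p + (-2)(1−p) = 3p − 2.
Setting these equal: −2p + 2 = 3p − 2 ⇒ −5p = -4 ⇒ p = 4/5, and the value is (-2)·(4/5) + 2 = 2/5.
For Column: with q = P(1), equating T's and B's payoffs gives −q + 1 = 4q − 2 ⇒ q = 3/5.

3/5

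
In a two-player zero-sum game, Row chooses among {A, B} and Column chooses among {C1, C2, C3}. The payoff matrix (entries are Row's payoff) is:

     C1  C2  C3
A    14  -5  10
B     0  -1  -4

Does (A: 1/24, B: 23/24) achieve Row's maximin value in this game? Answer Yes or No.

No

Against C1 this mix gives (1/24)·14 + (23/24)·0 = 7/12.
Against C2 this mix gives (1/24)·(-5) + (23/24)·(-1) = -7/6.
Against C3 this mix gives (1/24)·10 + (23/24)·(-4) = -41/12.
Column will play C3, holding Row to -41/12. Shifting weight toward the row that does better against C3 would raise this floor (the equalizing mix achieves -5/3 against both C3 and C2), so the proposed strategy is not optimal.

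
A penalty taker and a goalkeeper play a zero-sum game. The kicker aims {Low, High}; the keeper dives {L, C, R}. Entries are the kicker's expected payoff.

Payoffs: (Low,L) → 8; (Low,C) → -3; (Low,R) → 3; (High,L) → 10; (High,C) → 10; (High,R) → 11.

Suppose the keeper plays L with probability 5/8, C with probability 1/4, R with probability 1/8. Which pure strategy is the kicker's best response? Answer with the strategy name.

Expected payoff of Low: (5/8)·8 + (1/4)·(-3) + (1/8)·3 = 37/8.
Expected payoff of High: (5/8)·10 + (1/4)·10 + (1/8)·11 = 81/8.
The largest is 81/8, so the kicker's best response is High.

High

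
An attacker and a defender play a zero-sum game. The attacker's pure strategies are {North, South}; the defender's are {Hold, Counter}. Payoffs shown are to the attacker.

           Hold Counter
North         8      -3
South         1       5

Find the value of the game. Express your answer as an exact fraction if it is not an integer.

43/15

Row minima: North → -3, South → 1; maximin = 1.
Column maxima: Hold → 8, Counter → 5; minimax = 5.
1 ≠ 5, so there is no saddle point; optimal play is mixed.
Let the attacker play North with probability p. Expected payoff against Hold: 8p + 1(1−p) = 7p + 1; against Counter: (-3)p + 5(1−p) = −8p + 5.
Setting these equal: 7p + 1 = −8p + 5 ⇒ 15p = 4 ⇒ p = 4/15, and the value is (7)·(4/15) + 1 = 43/15.
For the defender: with q = P(Hold), equating North's and South's payoffs gives 11q − 3 = −4q + 5 ⇒ q = 8/15.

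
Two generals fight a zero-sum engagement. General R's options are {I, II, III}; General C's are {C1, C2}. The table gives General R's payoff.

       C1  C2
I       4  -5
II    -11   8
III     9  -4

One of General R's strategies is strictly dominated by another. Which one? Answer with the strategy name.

I

III gives a strictly higher payoff than I against every column: 9 > 4, -4 > -5.
So I is strictly dominated and General R never plays it.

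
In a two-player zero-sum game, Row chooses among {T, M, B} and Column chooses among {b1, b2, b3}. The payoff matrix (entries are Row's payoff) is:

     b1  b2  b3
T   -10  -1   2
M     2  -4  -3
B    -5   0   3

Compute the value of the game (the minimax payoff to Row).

Row minima: T → -10, M → -4, B → -5; maximin = -4.
Column maxima: b1 → 2, b2 → 0, b3 → 3; minimax = 0.
-4 ≠ 0, so there is no saddle point; optimal play is mixed.
T is strictly dominated by B, so Row never plays it.
b3 is strictly dominated by b2 (it gives Row strictly more in every row), so Column never plays it.
On the remaining 2×2 (M, B vs b1, b2):
Let Row play M with probability p. Expected payoff against b1: 2p + (-5)(1−p) = 7p − 5; against b2: (-4)p + 0(1−p) = −4p.
Setting these equal: 7p − 5 = −4p ⇒ 11p = 5 ⇒ p = 5/11, and the value is (7)·(5/11) − 5 = -20/11.
For Column: with q = P(b1), equating M's and B's payoffs gives 6q − 4 = −5q ⇒ q = 4/11.

-20/11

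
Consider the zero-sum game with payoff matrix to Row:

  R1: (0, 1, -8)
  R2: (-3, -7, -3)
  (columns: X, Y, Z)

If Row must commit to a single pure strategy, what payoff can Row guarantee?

Row minima: R1 → -8, R2 → -7.
The best of these is -7.

-7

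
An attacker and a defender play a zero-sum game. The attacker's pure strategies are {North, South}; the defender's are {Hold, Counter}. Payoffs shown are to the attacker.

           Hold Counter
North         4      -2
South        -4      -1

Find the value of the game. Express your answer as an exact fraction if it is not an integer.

Row minima: North → -2, South → -4; maximin = -2.
Column maxima: Hold → 4, Counter → -1; minimax = -1.
-2 ≠ -1, so there is no saddle point; optimal play is mixed.
Let the attacker play North with probability p. Expected payoff against Hold: 4p + (-4)(1−p) = 8p − 4; against Counter: (-2)p + (-1)(1−p) = −p − 1.
Setting these equal: 8p − 4 = −p − 1 ⇒ 9p = 3 ⇒ p = 1/3, and the value is (8)·(1/3) − 4 = -4/3.
For the defender: with q = P(Hold), equating North's and South's payoffs gives 6q − 2 = −3q − 1 ⇒ q = 1/9.

-4/3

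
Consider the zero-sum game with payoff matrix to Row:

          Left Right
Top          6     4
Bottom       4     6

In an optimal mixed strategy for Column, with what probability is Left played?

1/2

Row minima: Top → 4, Bottom → 4; maximin = 4.
Column maxima: Left → 6, Right → 6; minimax = 6.
4 ≠ 6, so there is no saddle point; optimal play is mixed.
Let Row play Top with probability p. Expected payoff against Left: 6p + 4(1−p) = 2p + 4; against Right: 4p + 6(1−p) = −2p + 6.
Setting these equal: 2p + 4 = −2p + 6 ⇒ 4p = 2 ⇒ p = 1/2, and the value is (2)·(1/2) + 4 = 5.
For Column: with q = P(Left), equating Top's and Bottom's payoffs gives 2q + 4 = −2q + 6 ⇒ q = 1/2.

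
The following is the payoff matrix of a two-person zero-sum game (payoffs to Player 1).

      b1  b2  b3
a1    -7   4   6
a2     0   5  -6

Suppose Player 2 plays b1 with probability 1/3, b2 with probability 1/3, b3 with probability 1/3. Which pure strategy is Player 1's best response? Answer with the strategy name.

a1

Expected payoff of a1: (1/3)·(-7) + (1/3)·4 + (1/3)·6 = 1.
Expected payoff of a2: (1/3)·0 + (1/3)·5 + (1/3)·(-6) = -1/3.
The largest is 1, so Player 1's best response is a1.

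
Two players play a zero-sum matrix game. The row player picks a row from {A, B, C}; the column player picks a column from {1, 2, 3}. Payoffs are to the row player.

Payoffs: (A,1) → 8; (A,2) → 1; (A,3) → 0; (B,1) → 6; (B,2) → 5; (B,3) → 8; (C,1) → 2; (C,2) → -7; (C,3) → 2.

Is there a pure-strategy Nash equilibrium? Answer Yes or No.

Row minima: A → 0, B → 5, C → -7; maximin = 5.
Column maxima: 1 → 8, 2 → 5, 3 → 8; minimax = 5.
maximin = minimax = 5, so a saddle point exists.

Yes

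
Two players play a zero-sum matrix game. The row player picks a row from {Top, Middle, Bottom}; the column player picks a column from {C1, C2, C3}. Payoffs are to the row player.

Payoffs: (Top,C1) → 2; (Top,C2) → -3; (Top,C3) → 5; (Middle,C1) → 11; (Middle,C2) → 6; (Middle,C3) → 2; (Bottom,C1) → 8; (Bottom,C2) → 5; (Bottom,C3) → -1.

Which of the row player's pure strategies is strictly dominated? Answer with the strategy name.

Middle gives a strictly higher payoff than Bottom against every column: 11 > 8, 6 > 5, 2 > -1.
So Bottom is strictly dominated and the row player never plays it.

Bottom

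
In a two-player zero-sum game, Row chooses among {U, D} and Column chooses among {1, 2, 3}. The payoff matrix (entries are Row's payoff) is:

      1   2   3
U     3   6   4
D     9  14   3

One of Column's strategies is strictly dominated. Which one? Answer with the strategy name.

1 holds Row's payoff strictly below 2 in every row: 3 < 6, 9 < 14.
So 2 is strictly dominated for Column.

2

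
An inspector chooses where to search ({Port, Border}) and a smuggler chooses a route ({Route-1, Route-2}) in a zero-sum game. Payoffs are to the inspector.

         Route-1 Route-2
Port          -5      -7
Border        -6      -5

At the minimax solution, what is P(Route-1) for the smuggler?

2/3

Row minima: Port → -7, Border → -6; maximin = -6.
Column maxima: Route-1 → -5, Route-2 → -5; minimax = -5.
-6 ≠ -5, so there is no saddle point; optimal play is mixed.
Let the inspector play Port with probability p. Expected payoff against Route-1: (-5)p + (-6)(1−p) = p − 6; against Route-2: (-7)p + (-5)(1−p) = −2p − 5.
Setting these equal: p − 6 = −2p − 5 ⇒ 3p = 1 ⇒ p = 1/3, and the value is (1)·(1/3) − 6 = -17/3.
For the smuggler: with q = P(Route-1), equating Port's and Border's payoffs gives 2q − 7 = −q − 5 ⇒ q = 2/3.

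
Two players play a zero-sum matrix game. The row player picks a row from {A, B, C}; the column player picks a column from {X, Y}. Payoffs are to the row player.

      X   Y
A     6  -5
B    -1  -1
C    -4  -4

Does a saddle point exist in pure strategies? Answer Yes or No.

Yes

Row minima: A → -5, B → -1, C → -4; maximin = -1.
Column maxima: X → 6, Y → -1; minimax = -1.
maximin = minimax = -1, so a saddle point exists.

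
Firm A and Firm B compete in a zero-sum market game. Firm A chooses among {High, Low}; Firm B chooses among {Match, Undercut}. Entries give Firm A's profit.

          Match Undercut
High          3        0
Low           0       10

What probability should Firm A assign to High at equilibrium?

10/13

Row minima: High → 0, Low → 0; maximin = 0.
Column maxima: Match → 3, Undercut → 10; minimax = 3.
0 ≠ 3, so there is no saddle point; optimal play is mixed.
Let Firm A play High with probability p. Expected payoff against Match: 3p + 0(1−p) = 3p; against Undercut: 0p + 10(1−p) = −10p + 10.
Setting these equal: 3p = −10p + 10 ⇒ 13p = 10 ⇒ p = 10/13, and the value is (3)·(10/13) = 30/13.
For Firm B: with q = P(Match), equating High's and Low's payoffs gives 3q = −10q + 10 ⇒ q = 10/13.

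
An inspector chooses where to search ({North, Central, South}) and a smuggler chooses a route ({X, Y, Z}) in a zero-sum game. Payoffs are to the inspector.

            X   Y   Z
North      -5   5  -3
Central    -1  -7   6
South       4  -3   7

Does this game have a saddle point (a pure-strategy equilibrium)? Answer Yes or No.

Row minima: North → -5, Central → -7, South → -3; maximin = -3.
Column maxima: X → 4, Y → 5, Z → 7; minimax = 4.
-3 ≠ 4, so no pure-strategy equilibrium exists.

No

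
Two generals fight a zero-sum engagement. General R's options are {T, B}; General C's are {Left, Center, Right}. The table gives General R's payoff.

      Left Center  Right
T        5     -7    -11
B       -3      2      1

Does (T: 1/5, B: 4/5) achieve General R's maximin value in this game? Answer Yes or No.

Yes

Against Left this mix gives (1/5)·5 + (4/5)·(-3) = -7/5.
Against Center this mix gives (1/5)·(-7) + (4/5)·2 = 1/5.
Against Right this mix gives (1/5)·(-11) + (4/5)·1 = -7/5.
All of General C's active replies (Left, Right) yield -7/5, and no column does worse for General R. The mix makes General C indifferent and guarantees -7/5, so it is optimal.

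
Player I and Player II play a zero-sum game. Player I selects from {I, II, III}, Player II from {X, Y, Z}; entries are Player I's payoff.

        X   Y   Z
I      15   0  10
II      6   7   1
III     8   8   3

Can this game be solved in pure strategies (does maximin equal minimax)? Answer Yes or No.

Row minima: I → 0, II → 1, III → 3; maximin = 3.
Column maxima: X → 15, Y → 8, Z → 10; minimax = 8.
3 ≠ 8, so no pure-strategy equilibrium exists.

No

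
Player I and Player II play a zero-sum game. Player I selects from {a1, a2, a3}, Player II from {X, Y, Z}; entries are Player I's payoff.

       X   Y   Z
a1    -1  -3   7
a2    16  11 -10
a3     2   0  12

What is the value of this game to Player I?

Row minima: a1 → -3, a2 → -10, a3 → 0; maximin = 0.
Column maxima: X → 16, Y → 11, Z → 12; minimax = 11.
0 ≠ 11, so there is no saddle point; optimal play is mixed.
a1 is strictly dominated by a3, so Player I never plays it.
X is strictly dominated by Y (it gives Player I strictly more in every row), so Player II never plays it.
On the remaining 2×2 (a2, a3 vs Y, Z):
Let Player I play a2 with probability p. Expected payoff against Y: 11p + 0(1−p) = 11p; against Z: (-10)p + 12(1−p) = −22p + 12.
Setting these equal: 11p = −22p + 12 ⇒ 33p = 12 ⇒ p = 4/11, and the value is (11)·(4/11) = 4.
For Player II: with q = P(Y), equating a2's and a3's payoffs gives 21q − 10 = −12q + 12 ⇒ q = 2/3.

4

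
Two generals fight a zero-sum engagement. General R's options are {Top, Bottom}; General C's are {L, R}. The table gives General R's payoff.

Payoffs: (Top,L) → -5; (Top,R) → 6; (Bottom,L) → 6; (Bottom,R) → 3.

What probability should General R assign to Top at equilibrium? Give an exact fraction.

3/14

Row minima: Top → -5, Bottom → 3; maximin = 3.
Column maxima: L → 6, R → 6; minimax = 6.
3 ≠ 6, so there is no saddle point; optimal play is mixed.
Let General R play Top with probability p. Expected payoff against L: (-5)p + 6(1−p) = −11p + 6; against R: 6p + 3(1−p) = 3p + 3.
Setting these equal: −11p + 6 = 3p + 3 ⇒ −14p = -3 ⇒ p = 3/14, and the value is (-11)·(3/14) + 6 = 51/14.
For General C: with q = P(L), equating Top's and Bottom's payoffs gives −11q + 6 = 3q + 3 ⇒ q = 3/14.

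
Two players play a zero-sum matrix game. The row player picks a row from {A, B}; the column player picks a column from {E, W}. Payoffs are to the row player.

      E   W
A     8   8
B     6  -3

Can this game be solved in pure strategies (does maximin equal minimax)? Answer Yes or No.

Yes

Row minima: A → 8, B → -3; maximin = 8.
Column maxima: E → 8, W → 8; minimax = 8.
maximin = minimax = 8, so a saddle point exists.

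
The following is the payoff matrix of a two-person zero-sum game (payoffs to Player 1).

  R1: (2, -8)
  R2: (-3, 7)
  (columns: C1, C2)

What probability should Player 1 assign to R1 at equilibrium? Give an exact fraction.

1/2

Row minima: R1 → -8, R2 → -3; maximin = -3.
Column maxima: C1 → 2, C2 → 7; minimax = 2.
-3 ≠ 2, so there is no saddle point; optimal play is mixed.
Let Player 1 play R1 with probability p. Expected payoff against C1: 2p + (-3)(1−p) = 5p − 3; against C2: (-8)p + 7(1−p) = −15p + 7.
Setting these equal: 5p − 3 = −15p + 7 ⇒ 20p = 10 ⇒ p = 1/2, and the value is (5)·(1/2) − 3 = -1/2.
For Player 2: with q = P(C1), equating R1's and R2's payoffs gives 10q − 8 = −10q + 7 ⇒ q = 3/4.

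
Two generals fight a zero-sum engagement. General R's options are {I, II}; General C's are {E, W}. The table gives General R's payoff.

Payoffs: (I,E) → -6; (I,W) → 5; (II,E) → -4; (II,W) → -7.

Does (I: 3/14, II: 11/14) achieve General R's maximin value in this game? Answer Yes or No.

Yes

Against E this mix gives (3/14)·(-6) + (11/14)·(-4) = -31/7.
Against W this mix gives (3/14)·5 + (11/14)·(-7) = -31/7.
All of General C's active replies (E, W) yield -31/7, and no column does worse for General R. The mix makes General C indifferent and guarantees -31/7, so it is optimal.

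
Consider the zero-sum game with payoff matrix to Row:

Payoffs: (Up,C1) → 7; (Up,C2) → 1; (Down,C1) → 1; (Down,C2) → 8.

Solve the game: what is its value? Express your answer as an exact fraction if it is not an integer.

55/13

Row minima: Up → 1, Down → 1; maximin = 1.
Column maxima: C1 → 7, C2 → 8; minimax = 7.
1 ≠ 7, so there is no saddle point; optimal play is mixed.
Let Row play Up with probability p. Expected payoff against C1: 7p + 1(1−p) = 6p + 1; against C2: 1p + 8(1−p) = −7p + 8.
Setting these equal: 6p + 1 = −7p + 8 ⇒ 13p = 7 ⇒ p = 7/13, and the value is (6)·(7/13) + 1 = 55/13.
For Column: with q = P(C1), equating Up's and Down's payoffs gives 6q + 1 = −7q + 8 ⇒ q = 7/13.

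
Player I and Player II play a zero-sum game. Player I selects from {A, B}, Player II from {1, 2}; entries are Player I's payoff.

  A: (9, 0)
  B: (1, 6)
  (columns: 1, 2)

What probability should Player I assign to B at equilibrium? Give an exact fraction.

Row minima: A → 0, B → 1; maximin = 1.
Column maxima: 1 → 9, 2 → 6; minimax = 6.
1 ≠ 6, so there is no saddle point; optimal play is mixed.
Let Player I play A with probability p. Expected payoff against 1: 9p + 1(1−p) = 8p + 1; against 2: 0p + 6(1−p) = −6p + 6.
Setting these equal: 8p + 1 = −6p + 6 ⇒ 14p = 5 ⇒ p = 5/14, and the value is (8)·(5/14) + 1 = 27/7.
For Player II: with q = P(1), equating A's and B's payoffs gives 9q = −5q + 6 ⇒ q = 3/7.

9/14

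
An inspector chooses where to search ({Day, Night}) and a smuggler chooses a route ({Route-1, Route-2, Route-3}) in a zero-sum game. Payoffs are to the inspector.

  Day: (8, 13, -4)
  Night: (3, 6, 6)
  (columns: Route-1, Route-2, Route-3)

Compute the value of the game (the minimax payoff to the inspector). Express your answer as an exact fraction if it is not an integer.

4

Row minima: Day → -4, Night → 3; maximin = 3.
Column maxima: Route-1 → 8, Route-2 → 13, Route-3 → 6; minimax = 6.
3 ≠ 6, so there is no saddle point; optimal play is mixed.
Route-2 is strictly dominated by Route-1 (it gives the inspector strictly more in every row), so the smuggler never plays it.
On the remaining 2×2 (Day, Night vs Route-1, Route-3):
Let the inspector play Day with probability p. Expected payoff against Route-1: 8p + 3(1−p) = 5p + 3; against Route-3: (-4)p + 6(1−p) = −10p + 6.
Setting these equal: 5p + 3 = −10p + 6 ⇒ 15p = 3 ⇒ p = 1/5, and the value is (5)·(1/5) + 3 = 4.
For the smuggler: with q = P(Route-1), equating Day's and Night's payoffs gives 12q − 4 = −3q + 6 ⇒ q = 2/3.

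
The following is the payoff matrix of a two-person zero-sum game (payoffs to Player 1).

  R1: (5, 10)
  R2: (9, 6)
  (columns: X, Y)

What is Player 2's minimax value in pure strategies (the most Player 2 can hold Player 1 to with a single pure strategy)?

9

Column maxima: X → 9, Y → 10.
The smallest of these is 9.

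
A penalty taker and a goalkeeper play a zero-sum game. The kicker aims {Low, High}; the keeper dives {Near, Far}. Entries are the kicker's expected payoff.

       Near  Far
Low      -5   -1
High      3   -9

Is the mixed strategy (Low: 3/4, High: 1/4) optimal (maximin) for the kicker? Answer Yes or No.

Against Near this mix gives (3/4)·(-5) + (1/4)·3 = -3.
Against Far this mix gives (3/4)·(-1) + (1/4)·(-9) = -3.
All of the keeper's active replies (Near, Far) yield -3, and no column does worse for the kicker. The mix makes the keeper indifferent and guarantees -3, so it is optimal.

Yes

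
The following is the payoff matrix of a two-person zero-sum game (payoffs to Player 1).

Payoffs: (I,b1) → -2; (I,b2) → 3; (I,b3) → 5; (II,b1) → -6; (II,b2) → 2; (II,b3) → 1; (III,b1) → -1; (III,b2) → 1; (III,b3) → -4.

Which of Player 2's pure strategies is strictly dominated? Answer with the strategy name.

b2

b1 holds Player 1's payoff strictly below b2 in every row: -2 < 3, -6 < 2, -1 < 1.
So b2 is strictly dominated for Player 2.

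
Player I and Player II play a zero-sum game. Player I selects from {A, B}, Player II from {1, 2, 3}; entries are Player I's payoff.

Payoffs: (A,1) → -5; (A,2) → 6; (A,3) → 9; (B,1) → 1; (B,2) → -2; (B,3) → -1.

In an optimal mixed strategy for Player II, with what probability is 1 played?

Row minima: A → -5, B → -2; maximin = -2.
Column maxima: 1 → 1, 2 → 6, 3 → 9; minimax = 1.
-2 ≠ 1, so there is no saddle point; optimal play is mixed.
3 is strictly dominated by 2 (it gives Player I strictly more in every row), so Player II never plays it.
On the remaining 2×2 (A, B vs 1, 2):
Let Player I play A with probability p. Expected payoff against 1: (-5)p + 1(1−p) = −6p + 1; against 2: 6p + (-2)(1−p) = 8p − 2.
Setting these equal: −6p + 1 = 8p − 2 ⇒ −14p = -3 ⇒ p = 3/14, and the value is (-6)·(3/14) + 1 = -2/7.
For Player II: with q = P(1), equating A's and B's payoffs gives −11q + 6 = 3q − 2 ⇒ q = 4/7.

4/7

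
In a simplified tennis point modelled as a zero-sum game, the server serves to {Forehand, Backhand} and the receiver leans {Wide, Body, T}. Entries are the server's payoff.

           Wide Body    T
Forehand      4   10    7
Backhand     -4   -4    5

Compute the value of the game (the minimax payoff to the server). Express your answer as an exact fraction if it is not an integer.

Row minima: Forehand → 4, Backhand → -4; maximin = 4.
Column maxima: Wide → 4, Body → 10, T → 7; minimax = 4.
Since maximin = minimax = 4, there is a saddle point and the value is 4.

4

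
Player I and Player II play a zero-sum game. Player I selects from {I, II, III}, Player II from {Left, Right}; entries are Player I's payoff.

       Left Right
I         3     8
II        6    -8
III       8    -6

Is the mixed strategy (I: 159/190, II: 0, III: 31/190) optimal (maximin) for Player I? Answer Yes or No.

No

Against Left this mix gives (159/190)·3 + (31/190)·8 = 145/38.
Against Right this mix gives (159/190)·8 + (31/190)·(-6) = 543/95.
Player II will play Left, holding Player I to 145/38. Shifting weight toward the row that does better against Left would raise this floor (the equalizing mix achieves 82/19 against both Left and Right), so the proposed strategy is not optimal.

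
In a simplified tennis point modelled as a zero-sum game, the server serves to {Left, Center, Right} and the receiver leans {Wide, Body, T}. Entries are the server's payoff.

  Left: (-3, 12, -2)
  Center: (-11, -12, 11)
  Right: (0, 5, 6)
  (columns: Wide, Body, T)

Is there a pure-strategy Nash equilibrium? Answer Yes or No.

Yes

Row minima: Left → -3, Center → -12, Right → 0; maximin = 0.
Column maxima: Wide → 0, Body → 12, T → 11; minimax = 0.
maximin = minimax = 0, so a saddle point exists.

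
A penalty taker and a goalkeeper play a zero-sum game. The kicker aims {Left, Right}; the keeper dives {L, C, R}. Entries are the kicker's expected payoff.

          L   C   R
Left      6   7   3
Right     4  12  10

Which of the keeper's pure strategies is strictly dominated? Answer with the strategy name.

L holds the kicker's payoff strictly below C in every row: 6 < 7, 4 < 12.
So C is strictly dominated for the keeper.

C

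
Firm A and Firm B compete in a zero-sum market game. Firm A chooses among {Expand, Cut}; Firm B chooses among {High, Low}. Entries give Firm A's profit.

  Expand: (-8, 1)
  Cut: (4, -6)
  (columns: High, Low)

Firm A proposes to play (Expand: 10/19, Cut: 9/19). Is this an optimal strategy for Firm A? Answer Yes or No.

Against High this mix gives (10/19)·(-8) + (9/19)·4 = -44/19.
Against Low this mix gives (10/19)·1 + (9/19)·(-6) = -44/19.
All of Firm B's active replies (High, Low) yield -44/19, and no column does worse for Firm A. The mix makes Firm B indifferent and guarantees -44/19, so it is optimal.

Yes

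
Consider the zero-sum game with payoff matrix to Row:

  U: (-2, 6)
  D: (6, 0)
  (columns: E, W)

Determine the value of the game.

Row minima: U → -2, D → 0; maximin = 0.
Column maxima: E → 6, W → 6; minimax = 6.
0 ≠ 6, so there is no saddle point; optimal play is mixed.
Let Row play U with probability p. Expected payoff against E: (-2)p + 6(1−p) = −8p + 6; against W: 6p + 0(1−p) = 6p.
Setting these equal: −8p + 6 = 6p ⇒ −14p = -6 ⇒ p = 3/7, and the value is (-8)·(3/7) + 6 = 18/7.
For Column: with q = P(E), equating U's and D's payoffs gives −8q + 6 = 6q ⇒ q = 3/7.

18/7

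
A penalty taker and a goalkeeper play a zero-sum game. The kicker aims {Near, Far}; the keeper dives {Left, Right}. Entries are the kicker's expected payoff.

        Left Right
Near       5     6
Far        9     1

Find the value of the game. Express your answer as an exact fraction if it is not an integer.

49/9

Row minima: Near → 5, Far → 1; maximin = 5.
Column maxima: Left → 9, Right → 6; minimax = 6.
5 ≠ 6, so there is no saddle point; optimal play is mixed.
Let the kicker play Near with probability p. Expected payoff against Left: 5p + 9(1−p) = −4p + 9; against Right: 6p + 1(1−p) = 5p + 1.
Setting these equal: −4p + 9 = 5p + 1 ⇒ −9p = -8 ⇒ p = 8/9, and the value is (-4)·(8/9) + 9 = 49/9.
For the keeper: with q = P(Left), equating Near's and Far's payoffs gives −q + 6 = 8q + 1 ⇒ q = 5/9.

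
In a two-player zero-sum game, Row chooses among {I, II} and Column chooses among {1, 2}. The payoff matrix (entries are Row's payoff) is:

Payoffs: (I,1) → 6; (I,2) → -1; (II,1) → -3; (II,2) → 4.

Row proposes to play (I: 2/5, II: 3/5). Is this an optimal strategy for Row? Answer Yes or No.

No

Against 1 this mix gives (2/5)·6 + (3/5)·(-3) = 3/5.
Against 2 this mix gives (2/5)·(-1) + (3/5)·4 = 2.
Column will play 1, holding Row to 3/5. Shifting weight toward the row that does better against 1 would raise this floor (the equalizing mix achieves 3/2 against both 1 and 2), so the proposed strategy is not optimal.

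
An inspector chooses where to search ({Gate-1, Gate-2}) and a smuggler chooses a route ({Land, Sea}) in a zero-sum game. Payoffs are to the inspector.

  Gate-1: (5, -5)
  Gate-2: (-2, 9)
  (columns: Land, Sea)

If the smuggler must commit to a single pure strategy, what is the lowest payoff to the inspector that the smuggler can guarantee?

Column maxima: Land → 5, Sea → 9.
The smallest of these is 5.

5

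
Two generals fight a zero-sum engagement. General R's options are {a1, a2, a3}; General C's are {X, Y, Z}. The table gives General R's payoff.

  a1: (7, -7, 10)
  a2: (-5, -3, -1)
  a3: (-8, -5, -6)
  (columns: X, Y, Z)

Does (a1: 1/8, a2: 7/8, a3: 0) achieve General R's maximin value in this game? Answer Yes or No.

Yes

Against X this mix gives (1/8)·7 + (7/8)·(-5) = -7/2.
Against Y this mix gives (1/8)·(-7) + (7/8)·(-3) = -7/2.
Against Z this mix gives (1/8)·10 + (7/8)·(-1) = 3/8.
All of General C's active replies (X, Y) yield -7/2, and no column does worse for General R. The mix makes General C indifferent and guarantees -7/2, so it is optimal.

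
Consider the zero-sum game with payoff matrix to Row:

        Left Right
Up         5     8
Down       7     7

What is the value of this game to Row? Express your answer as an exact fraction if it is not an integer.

7

Row minima: Up → 5, Down → 7; maximin = 7.
Column maxima: Left → 7, Right → 8; minimax = 7.
Since maximin = minimax = 7, there is a saddle point and the value is 7.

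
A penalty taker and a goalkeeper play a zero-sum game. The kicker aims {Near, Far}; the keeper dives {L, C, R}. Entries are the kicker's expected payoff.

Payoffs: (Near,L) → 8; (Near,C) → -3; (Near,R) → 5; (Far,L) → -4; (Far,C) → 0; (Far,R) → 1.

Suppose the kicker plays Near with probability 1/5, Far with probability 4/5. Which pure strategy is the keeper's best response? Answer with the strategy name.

If the keeper plays L, the kicker's expected payoff is (1/5)·8 + (4/5)·(-4) = -8/5.
If the keeper plays C, the kicker's expected payoff is (1/5)·(-3) + (4/5)·0 = -3/5.
If the keeper plays R, the kicker's expected payoff is (1/5)·5 + (4/5)·1 = 9/5.
The keeper minimizes the kicker's payoff; the smallest is -8/5, so the best response is L.

L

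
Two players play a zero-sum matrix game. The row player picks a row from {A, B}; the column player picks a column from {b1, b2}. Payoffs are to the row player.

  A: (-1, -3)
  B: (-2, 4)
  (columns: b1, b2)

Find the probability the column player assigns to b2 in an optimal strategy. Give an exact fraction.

1/8

Row minima: A → -3, B → -2; maximin = -2.
Column maxima: b1 → -1, b2 → 4; minimax = -1.
-2 ≠ -1, so there is no saddle point; optimal play is mixed.
Let the row player play A with probability p. Expected payoff against b1: (-1)p + (-2)(1−p) = p − 2; against b2: (-3)p + 4(1−p) = −7p + 4.
Setting these equal: p − 2 = −7p + 4 ⇒ 8p = 6 ⇒ p = 3/4, and the value is (1)·(3/4) − 2 = -5/4.
For the column player: with q = P(b1), equating A's and B's payoffs gives 2q − 3 = −6q + 4 ⇒ q = 7/8.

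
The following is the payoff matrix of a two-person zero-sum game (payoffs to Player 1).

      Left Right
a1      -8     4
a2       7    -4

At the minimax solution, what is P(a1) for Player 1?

11/23

Row minima: a1 → -8, a2 → -4; maximin = -4.
Column maxima: Left → 7, Right → 4; minimax = 4.
-4 ≠ 4, so there is no saddle point; optimal play is mixed.
Let Player 1 play a1 with probability p. Expected payoff against Left: (-8)p + 7(1−p) = −15p + 7; against Right: 4p + (-4)(1−p) = 8p − 4.
Setting these equal: −15p + 7 = 8p − 4 ⇒ −23p = -11 ⇒ p = 11/23, and the value is (-15)·(11/23) + 7 = -4/23.
For Player 2: with q = P(Left), equating a1's and a2's payoffs gives −12q + 4 = 11q − 4 ⇒ q = 8/23.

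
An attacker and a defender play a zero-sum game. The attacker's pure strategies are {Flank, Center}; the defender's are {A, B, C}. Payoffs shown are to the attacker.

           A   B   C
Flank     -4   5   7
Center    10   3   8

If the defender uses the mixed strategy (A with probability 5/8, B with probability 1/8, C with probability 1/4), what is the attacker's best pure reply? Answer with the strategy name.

Expected payoff of Flank: (5/8)·(-4) + (1/8)·5 + (1/4)·7 = -1/8.
Expected payoff of Center: (5/8)·10 + (1/8)·3 + (1/4)·8 = 69/8.
The largest is 69/8, so the attacker's best response is Center.

Center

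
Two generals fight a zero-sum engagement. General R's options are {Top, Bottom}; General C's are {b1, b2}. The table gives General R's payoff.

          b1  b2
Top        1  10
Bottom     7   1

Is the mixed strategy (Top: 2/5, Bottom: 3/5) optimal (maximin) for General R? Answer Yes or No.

Yes

Against b1 this mix gives (2/5)·1 + (3/5)·7 = 23/5.
Against b2 this mix gives (2/5)·10 + (3/5)·1 = 23/5.
All of General C's active replies (b1, b2) yield 23/5, and no column does worse for General R. The mix makes General C indifferent and guarantees 23/5, so it is optimal.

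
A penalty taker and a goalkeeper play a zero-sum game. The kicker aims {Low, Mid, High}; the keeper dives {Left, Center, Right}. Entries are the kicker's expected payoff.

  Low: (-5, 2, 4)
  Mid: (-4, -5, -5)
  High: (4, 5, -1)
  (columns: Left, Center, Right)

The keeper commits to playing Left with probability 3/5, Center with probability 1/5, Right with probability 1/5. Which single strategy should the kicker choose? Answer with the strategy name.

Expected payoff of Low: (3/5)·(-5) + (1/5)·2 + (1/5)·4 = -9/5.
Expected payoff of Mid: (3/5)·(-4) + (1/5)·(-5) + (1/5)·(-5) = -22/5.
Expected payoff of High: (3/5)·4 + (1/5)·5 + (1/5)·(-1) = 16/5.
The largest is 16/5, so the kicker's best response is High.

High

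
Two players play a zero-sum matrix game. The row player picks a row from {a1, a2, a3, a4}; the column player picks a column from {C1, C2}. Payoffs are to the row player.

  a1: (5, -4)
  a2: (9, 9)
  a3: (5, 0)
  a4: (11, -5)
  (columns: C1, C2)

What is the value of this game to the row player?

9

Row minima: a1 → -4, a2 → 9, a3 → 0, a4 → -5; maximin = 9.
Column maxima: C1 → 11, C2 → 9; minimax = 9.
Since maximin = minimax = 9, there is a saddle point and the value is 9.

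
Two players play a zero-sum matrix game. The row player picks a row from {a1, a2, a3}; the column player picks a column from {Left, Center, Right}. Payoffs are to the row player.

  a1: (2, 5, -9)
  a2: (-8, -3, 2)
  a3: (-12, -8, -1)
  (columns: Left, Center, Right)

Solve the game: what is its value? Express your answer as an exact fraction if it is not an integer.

Row minima: a1 → -9, a2 → -8, a3 → -12; maximin = -8.
Column maxima: Left → 2, Center → 5, Right → 2; minimax = 2.
-8 ≠ 2, so there is no saddle point; optimal play is mixed.
a3 is strictly dominated by a2, so the row player never plays it.
Center is strictly dominated by Left (it gives the row player strictly more in every row), so the column player never plays it.
On the remaining 2×2 (a1, a2 vs Left, Right):
Let the row player play a1 with probability p. Expected payoff against Left: 2p + (-8)(1−p) = 10p − 8; against Right: (-9)p + 2(1−p) = −11p + 2.
Setting these equal: 10p − 8 = −11p + 2 ⇒ 21p = 10 ⇒ p = 10/21, and the value is (10)·(10/21) − 8 = -68/21.
For the column player: with q = P(Left), equating a1's and a2's payoffs gives 11q − 9 = −10q + 2 ⇒ q = 11/21.

-68/21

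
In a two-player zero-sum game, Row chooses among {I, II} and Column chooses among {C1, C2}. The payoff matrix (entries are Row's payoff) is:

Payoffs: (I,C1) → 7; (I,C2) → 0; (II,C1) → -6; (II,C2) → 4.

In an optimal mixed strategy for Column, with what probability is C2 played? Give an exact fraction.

13/17

Row minima: I → 0, II → -6; maximin = 0.
Column maxima: C1 → 7, C2 → 4; minimax = 4.
0 ≠ 4, so there is no saddle point; optimal play is mixed.
Let Row play I with probability p. Expected payoff against C1: 7p + (-6)(1−p) = 13p − 6; against C2: 0p + 4(1−p) = −4p + 4.
Setting these equal: 13p − 6 = −4p + 4 ⇒ 17p = 10 ⇒ p = 10/17, and the value is (13)·(10/17) − 6 = 28/17.
For Column: with q = P(C1), equating I's and II's payoffs gives 7q = −10q + 4 ⇒ q = 4/17.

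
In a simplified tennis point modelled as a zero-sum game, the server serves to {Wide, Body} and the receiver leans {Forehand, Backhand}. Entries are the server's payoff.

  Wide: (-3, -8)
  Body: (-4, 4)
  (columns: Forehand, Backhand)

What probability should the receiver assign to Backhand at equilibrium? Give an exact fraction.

Row minima: Wide → -8, Body → -4; maximin = -4.
Column maxima: Forehand → -3, Backhand → 4; minimax = -3.
-4 ≠ -3, so there is no saddle point; optimal play is mixed.
Let the server play Wide with probability p. Expected payoff against Forehand: (-3)p + (-4)(1−p) = p − 4; against Backhand: (-8)p + 4(1−p) = −12p + 4.
Setting these equal: p − 4 = −12p + 4 ⇒ 13p = 8 ⇒ p = 8/13, and the value is (1)·(8/13) − 4 = -44/13.
For the receiver: with q = P(Forehand), equating Wide's and Body's payoffs gives 5q − 8 = −8q + 4 ⇒ q = 12/13.

1/13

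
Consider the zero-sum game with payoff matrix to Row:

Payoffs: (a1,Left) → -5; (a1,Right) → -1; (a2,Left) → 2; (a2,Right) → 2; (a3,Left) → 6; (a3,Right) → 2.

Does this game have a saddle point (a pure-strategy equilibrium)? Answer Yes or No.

Yes

Row minima: a1 → -5, a2 → 2, a3 → 2; maximin = 2.
Column maxima: Left → 6, Right → 2; minimax = 2.
maximin = minimax = 2, so a saddle point exists.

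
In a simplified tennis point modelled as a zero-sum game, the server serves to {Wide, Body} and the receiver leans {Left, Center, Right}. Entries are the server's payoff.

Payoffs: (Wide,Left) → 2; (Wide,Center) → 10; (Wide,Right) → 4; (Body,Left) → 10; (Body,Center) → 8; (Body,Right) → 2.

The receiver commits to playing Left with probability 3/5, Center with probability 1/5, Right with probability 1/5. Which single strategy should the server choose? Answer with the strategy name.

Expected payoff of Wide: (3/5)·2 + (1/5)·10 + (1/5)·4 = 4.
Expected payoff of Body: (3/5)·10 + (1/5)·8 + (1/5)·2 = 8.
The largest is 8, so the server's best response is Body.

Body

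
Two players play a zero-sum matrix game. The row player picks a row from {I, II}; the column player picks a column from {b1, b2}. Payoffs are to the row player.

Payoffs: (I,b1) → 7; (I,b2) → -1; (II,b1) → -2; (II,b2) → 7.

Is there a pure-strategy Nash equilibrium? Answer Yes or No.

Row minima: I → -1, II → -2; maximin = -1.
Column maxima: b1 → 7, b2 → 7; minimax = 7.
-1 ≠ 7, so no pure-strategy equilibrium exists.

No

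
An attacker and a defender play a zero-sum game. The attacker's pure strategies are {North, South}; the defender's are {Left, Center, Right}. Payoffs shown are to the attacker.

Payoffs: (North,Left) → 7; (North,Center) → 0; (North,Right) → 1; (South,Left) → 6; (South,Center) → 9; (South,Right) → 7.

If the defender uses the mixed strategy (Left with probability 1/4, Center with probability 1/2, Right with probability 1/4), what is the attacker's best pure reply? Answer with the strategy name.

South

Expected payoff of North: (1/4)·7 + (1/2)·0 + (1/4)·1 = 2.
Expected payoff of South: (1/4)·6 + (1/2)·9 + (1/4)·7 = 31/4.
The largest is 31/4, so the attacker's best response is South.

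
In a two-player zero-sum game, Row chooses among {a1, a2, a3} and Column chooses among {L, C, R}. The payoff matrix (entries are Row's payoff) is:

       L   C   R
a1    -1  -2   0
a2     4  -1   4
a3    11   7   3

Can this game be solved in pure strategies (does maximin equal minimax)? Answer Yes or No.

Row minima: a1 → -2, a2 → -1, a3 → 3; maximin = 3.
Column maxima: L → 11, C → 7, R → 4; minimax = 4.
3 ≠ 4, so no pure-strategy equilibrium exists.

No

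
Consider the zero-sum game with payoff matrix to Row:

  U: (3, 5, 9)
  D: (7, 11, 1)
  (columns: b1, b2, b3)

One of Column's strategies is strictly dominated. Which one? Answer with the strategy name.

b1 holds Row's payoff strictly below b2 in every row: 3 < 5, 7 < 11.
So b2 is strictly dominated for Column.

b2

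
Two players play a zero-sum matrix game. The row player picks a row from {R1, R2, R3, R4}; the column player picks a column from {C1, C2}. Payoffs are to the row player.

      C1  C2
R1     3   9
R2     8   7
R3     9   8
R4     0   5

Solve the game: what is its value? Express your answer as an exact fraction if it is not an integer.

Row minima: R1 → 3, R2 → 7, R3 → 8, R4 → 0; maximin = 8.
Column maxima: C1 → 9, C2 → 9; minimax = 9.
8 ≠ 9, so there is no saddle point; optimal play is mixed.
R2 is strictly dominated by R3, so the row player never plays it.
R4 is strictly dominated by R1, so the row player never plays it.
On the remaining 2×2 (R1, R3 vs C1, C2):
Let the row player play R1 with probability p. Expected payoff against C1: 3p + 9(1−p) = −6p + 9; against C2: 9p + 8(1−p) = p + 8.
Setting these equal: −6p + 9 = p + 8 ⇒ −7p = -1 ⇒ p = 1/7, and the value is (-6)·(1/7) + 9 = 57/7.
For the column player: with q = P(C1), equating R1's and R3's payoffs gives −6q + 9 = q + 8 ⇒ q = 1/7.

57/7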